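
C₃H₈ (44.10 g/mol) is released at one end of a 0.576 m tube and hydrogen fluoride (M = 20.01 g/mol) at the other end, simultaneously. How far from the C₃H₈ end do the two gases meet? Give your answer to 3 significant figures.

0.232 m

The fronts meet when d_C₃H₈ + d_HF = L with d_C₃H₈/d_HF = √(M_HF/M_C₃H₈) (Graham's law). Here √(M_HF/M_C₃H₈) = √(20.01/44.10) = 0.6736.
With d_C₃H₈ + d_HF = 0.576 m, d_HF = 0.576/(1 + 0.6736) = 0.3442 m.
d_C₃H₈ = 0.576 − 0.3442 = 0.232 m.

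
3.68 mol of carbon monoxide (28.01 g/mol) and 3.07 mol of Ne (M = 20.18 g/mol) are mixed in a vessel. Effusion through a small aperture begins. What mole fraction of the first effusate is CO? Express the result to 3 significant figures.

The effusion rate of species i is ∝ p_i/√M_i ∝ n_i/√M_i.
So x_CO in the escaping gas = (n_CO/√M_CO) / Σ(n_i/√M_i)
= (3.68/√28.01) / (3.68/√28.01 + 3.07/√20.18) = 0.6953/(0.6953 + 0.6834) = 0.504.

0.504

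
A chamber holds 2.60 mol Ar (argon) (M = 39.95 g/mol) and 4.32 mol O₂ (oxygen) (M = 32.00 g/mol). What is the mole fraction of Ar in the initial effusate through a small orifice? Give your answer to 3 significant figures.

Effusion rate of each component ∝ n_i/√M_i (partial pressure × 1/√M).
Mole fraction of Ar in the effusate = (n_Ar/√M_Ar) / (n_Ar/√M_Ar + n_O₂/√M_O₂)
= (2.60/√39.95) / (2.60/√39.95 + 4.32/√32.00) = 0.4114/(0.4114 + 0.7637) = 0.350.

0.350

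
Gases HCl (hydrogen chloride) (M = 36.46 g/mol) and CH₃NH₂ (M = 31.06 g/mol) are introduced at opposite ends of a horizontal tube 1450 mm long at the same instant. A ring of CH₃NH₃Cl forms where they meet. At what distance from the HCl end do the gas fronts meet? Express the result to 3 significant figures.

Distances travelled in equal time are proportional to diffusion rates, so d_HCl/d_CH₃NH₂ = √(M_CH₃NH₂/M_HCl) = √(31.06/36.46) = 0.9230.
With d_HCl + d_CH₃NH₂ = 1450 mm, d_CH₃NH₂ = 1450/(1 + 0.9230) = 754.0 mm.
d_HCl = 1450 − 754.0 = 696 mm.

696 mm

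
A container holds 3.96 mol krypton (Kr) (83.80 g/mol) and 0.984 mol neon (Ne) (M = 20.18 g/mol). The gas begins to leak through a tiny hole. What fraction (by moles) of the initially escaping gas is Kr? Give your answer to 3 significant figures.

Each component's effusion rate ∝ (its partial pressure)·(1/√M) ∝ n_i/√M_i.
x_Kr(eff) = (n_Kr/√M_Kr) / (n_Kr/√M_Kr + n_Ne/√M_Ne)
= (3.96/√83.80) / (3.96/√83.80 + 0.984/√20.18) = 0.4326/(0.4326 + 0.2190) = 0.664.

0.664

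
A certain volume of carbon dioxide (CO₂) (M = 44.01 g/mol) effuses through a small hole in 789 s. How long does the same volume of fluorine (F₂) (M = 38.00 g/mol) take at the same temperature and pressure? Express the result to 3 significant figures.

733 s

From Graham's law, t_F₂/t_CO₂ = √(M_F₂/M_CO₂) = √(38.00/44.01) = √0.8634 = 0.9292.
So the time for F₂ is 789 × 0.9292 = 733 s.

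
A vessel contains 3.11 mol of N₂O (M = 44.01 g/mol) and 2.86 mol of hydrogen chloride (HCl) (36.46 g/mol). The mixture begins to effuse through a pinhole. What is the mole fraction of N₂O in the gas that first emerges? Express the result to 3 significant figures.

The effusion rate of species i is ∝ p_i/√M_i ∝ n_i/√M_i.
So x_N₂O in the escaping gas = (n_N₂O/√M_N₂O) / Σ(n_i/√M_i)
= (3.11/√44.01) / (3.11/√44.01 + 2.86/√36.46) = 0.4688/(0.4688 + 0.4737) = 0.497.

0.497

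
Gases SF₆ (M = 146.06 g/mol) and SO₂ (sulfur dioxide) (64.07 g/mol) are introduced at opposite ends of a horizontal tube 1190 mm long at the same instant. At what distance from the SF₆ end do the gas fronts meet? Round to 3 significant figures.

Graham's law gives d_SF₆/d_SO₂ = rate_SF₆/rate_SO₂ = √(M_SO₂/M_SF₆) = √(64.07/146.06) = 0.6623.
With d_SF₆ + d_SO₂ = 1190 mm, d_SO₂ = 1190/(1 + 0.6623) = 715.9 mm.
d_SF₆ = 1190 − 715.9 = 474 mm.

474 mm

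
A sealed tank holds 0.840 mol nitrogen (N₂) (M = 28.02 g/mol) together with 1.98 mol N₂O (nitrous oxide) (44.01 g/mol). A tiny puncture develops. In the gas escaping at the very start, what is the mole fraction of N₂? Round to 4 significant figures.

Effusion rate of each component ∝ n_i/√M_i (partial pressure × 1/√M).
x_N₂(eff) = (n_N₂/√M_N₂) / (n_N₂/√M_N₂ + n_N₂O/√M_N₂O)
= (0.840/√28.02) / (0.840/√28.02 + 1.98/√44.01) = 0.1587/(0.1587 + 0.2985) = 0.3471.

0.3471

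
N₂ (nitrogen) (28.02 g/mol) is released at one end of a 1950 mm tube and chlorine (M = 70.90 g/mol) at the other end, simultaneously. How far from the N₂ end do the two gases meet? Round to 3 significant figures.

The fronts meet when d_N₂ + d_Cl₂ = L with d_N₂/d_Cl₂ = √(M_Cl₂/M_N₂) (Graham's law). Here √(M_Cl₂/M_N₂) = √(70.90/28.02) = 1.591.
With d_N₂ + d_Cl₂ = 1950 mm, d_Cl₂ = 1950/(1 + 1.591) = 752.7 mm.
d_N₂ = 1950 − 752.7 = 1200 mm.

1200 mm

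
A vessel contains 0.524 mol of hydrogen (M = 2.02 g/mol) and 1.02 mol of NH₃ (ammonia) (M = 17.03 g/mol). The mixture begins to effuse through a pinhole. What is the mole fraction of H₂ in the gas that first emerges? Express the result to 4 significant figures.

0.5987

The effusion rate of species i is ∝ p_i/√M_i ∝ n_i/√M_i.
x_H₂(eff) = (n_H₂/√M_H₂) / (n_H₂/√M_H₂ + n_NH₃/√M_NH₃)
= (0.524/√2.02) / (0.524/√2.02 + 1.02/√17.03) = 0.3687/(0.3687 + 0.2472) = 0.5987.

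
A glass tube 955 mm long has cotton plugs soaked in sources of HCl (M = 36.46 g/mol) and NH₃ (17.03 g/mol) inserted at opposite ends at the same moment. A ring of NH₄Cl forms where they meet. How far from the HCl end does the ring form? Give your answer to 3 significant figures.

388 mm

Graham's law gives d_HCl/d_NH₃ = rate_HCl/rate_NH₃ = √(M_NH₃/M_HCl) = √(17.03/36.46) = 0.6834.
With d_HCl + d_NH₃ = 955 mm, d_NH₃ = 955/(1 + 0.6834) = 567.3 mm.
d_HCl = 955 − 567.3 = 388 mm.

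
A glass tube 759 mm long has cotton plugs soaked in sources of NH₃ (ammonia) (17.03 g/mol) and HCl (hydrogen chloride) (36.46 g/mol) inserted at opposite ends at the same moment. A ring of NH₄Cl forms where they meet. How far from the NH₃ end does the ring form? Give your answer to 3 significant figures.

451 mm

Graham's law gives d_NH₃/d_HCl = rate_NH₃/rate_HCl = √(M_HCl/M_NH₃) = √(36.46/17.03) = 1.463.
With d_NH₃ + d_HCl = 759 mm, d_HCl = 759/(1 + 1.463) = 308.1 mm.
d_NH₃ = 759 − 308.1 = 451 mm.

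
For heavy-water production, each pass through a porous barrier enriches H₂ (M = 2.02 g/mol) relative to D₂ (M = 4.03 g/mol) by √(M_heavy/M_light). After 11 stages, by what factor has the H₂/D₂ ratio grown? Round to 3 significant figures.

After 11 stages the ratio has grown by (√(4.03/2.02))^11 = (4.03/2.02)^(11/2).
= 1.99505^(11/2) = 44.6.

44.6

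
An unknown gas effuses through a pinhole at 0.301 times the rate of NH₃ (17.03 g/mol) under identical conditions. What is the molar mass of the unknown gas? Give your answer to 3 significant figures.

188 g/mol

Since effusion rate ∝ 1/√M, rate_X/rate_NH₃ = √(M_NH₃/M_X).
0.301 = √(17.03/M_X)
M_X = 17.03 / 0.301² = 17.03 / 0.09060 = 188 g/mol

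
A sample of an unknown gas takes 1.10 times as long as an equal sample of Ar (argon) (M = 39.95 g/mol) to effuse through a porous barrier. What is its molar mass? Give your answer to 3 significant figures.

48.3 g/mol

Using Graham's law: t_X/t_Ar = √(M_X/M_Ar).
1.10 = √(M_X/39.95)
M_X = 39.95 × 1.10² = 39.95 × 1.210 = 48.3 g/mol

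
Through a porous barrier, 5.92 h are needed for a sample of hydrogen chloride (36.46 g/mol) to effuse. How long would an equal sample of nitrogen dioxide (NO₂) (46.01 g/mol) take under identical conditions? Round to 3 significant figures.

Graham's law gives t_NO₂/t_HCl = √(M_NO₂/M_HCl) = √(46.01/36.46) = √1.262 = 1.123.
So the time for NO₂ is 5.92 × 1.123 = 6.65 h.

6.65 h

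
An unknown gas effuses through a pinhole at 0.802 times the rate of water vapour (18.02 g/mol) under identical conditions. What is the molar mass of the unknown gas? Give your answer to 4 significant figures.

28.02 g/mol

From Graham's law, rate_X/rate_H₂O = √(M_H₂O/M_X).
0.802 = √(18.02/M_X)
M_X = 18.02 / 0.802² = 18.02 / 0.6432 = 28.02 g/mol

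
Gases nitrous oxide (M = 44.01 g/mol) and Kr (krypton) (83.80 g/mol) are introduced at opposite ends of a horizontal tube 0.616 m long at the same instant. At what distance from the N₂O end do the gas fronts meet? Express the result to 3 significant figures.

0.357 m

Distances travelled in equal time are proportional to diffusion rates, so d_N₂O/d_Kr = √(M_Kr/M_N₂O) = √(83.80/44.01) = 1.380.
With d_N₂O + d_Kr = 0.616 m, d_Kr = 0.616/(1 + 1.380) = 0.2588 m.
d_N₂O = 0.616 − 0.2588 = 0.357 m.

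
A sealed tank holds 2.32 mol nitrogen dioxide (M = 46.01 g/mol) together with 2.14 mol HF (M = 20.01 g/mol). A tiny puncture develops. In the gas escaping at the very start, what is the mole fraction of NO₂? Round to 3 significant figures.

Effusion rate of each component ∝ n_i/√M_i (partial pressure × 1/√M).
x_NO₂(eff) = (n_NO₂/√M_NO₂) / (n_NO₂/√M_NO₂ + n_HF/√M_HF)
= (2.32/√46.01) / (2.32/√46.01 + 2.14/√20.01) = 0.3420/(0.3420 + 0.4784) = 0.417.

0.417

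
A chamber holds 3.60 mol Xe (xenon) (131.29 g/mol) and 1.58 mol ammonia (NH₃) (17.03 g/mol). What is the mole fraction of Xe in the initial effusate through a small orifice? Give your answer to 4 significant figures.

0.4507

Rate_i ∝ x_i/√M_i (Graham's law weighted by mole fraction), so the effusate composition follows n_i/√M_i.
Mole fraction of Xe in the effusate = (n_Xe/√M_Xe) / (n_Xe/√M_Xe + n_NH₃/√M_NH₃)
= (3.60/√131.29) / (3.60/√131.29 + 1.58/√17.03) = 0.3142/(0.3142 + 0.3829) = 0.4507.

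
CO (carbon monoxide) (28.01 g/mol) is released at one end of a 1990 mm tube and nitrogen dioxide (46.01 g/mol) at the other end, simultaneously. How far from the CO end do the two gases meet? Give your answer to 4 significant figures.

1118 mm

Graham's law gives d_CO/d_NO₂ = rate_CO/rate_NO₂ = √(M_NO₂/M_CO) = √(46.01/28.01) = 1.282.
With d_CO + d_NO₂ = 1990 mm, d_NO₂ = 1990/(1 + 1.282) = 872.2 mm.
d_CO = 1990 − 872.2 = 1118 mm.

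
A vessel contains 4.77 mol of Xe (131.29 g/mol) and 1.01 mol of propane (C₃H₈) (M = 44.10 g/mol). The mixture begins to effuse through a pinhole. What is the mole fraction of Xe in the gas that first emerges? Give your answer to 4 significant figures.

0.7324

Effusion rate of each component ∝ n_i/√M_i (partial pressure × 1/√M).
x_Xe(eff) = (n_Xe/√M_Xe) / (n_Xe/√M_Xe + n_C₃H₈/√M_C₃H₈)
= (4.77/√131.29) / (4.77/√131.29 + 1.01/√44.10) = 0.4163/(0.4163 + 0.1521) = 0.7324.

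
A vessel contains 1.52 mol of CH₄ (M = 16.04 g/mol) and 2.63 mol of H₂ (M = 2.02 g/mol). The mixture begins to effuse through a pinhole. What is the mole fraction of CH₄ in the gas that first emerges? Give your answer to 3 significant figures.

Effusion rate of each component ∝ n_i/√M_i (partial pressure × 1/√M).
So x_CH₄ in the escaping gas = (n_CH₄/√M_CH₄) / Σ(n_i/√M_i)
= (1.52/√16.04) / (1.52/√16.04 + 2.63/√2.02) = 0.3795/(0.3795 + 1.850) = 0.170.

0.170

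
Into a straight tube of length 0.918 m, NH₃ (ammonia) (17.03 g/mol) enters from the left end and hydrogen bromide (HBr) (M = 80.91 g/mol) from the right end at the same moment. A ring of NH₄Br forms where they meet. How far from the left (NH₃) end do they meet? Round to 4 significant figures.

0.6293 m

In equal time, each gas travels a distance ∝ its rate ∝ 1/√M, so d_NH₃/d_HBr = √(M_HBr/M_NH₃) = √(80.91/17.03) = 2.180.
With d_NH₃ + d_HBr = 0.918 m, d_HBr = 0.918/(1 + 2.180) = 0.2887 m.
d_NH₃ = 0.918 − 0.2887 = 0.6293 m.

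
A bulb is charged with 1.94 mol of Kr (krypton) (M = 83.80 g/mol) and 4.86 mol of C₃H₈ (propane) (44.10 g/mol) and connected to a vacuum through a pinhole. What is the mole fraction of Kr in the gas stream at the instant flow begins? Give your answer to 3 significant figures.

The effusion rate of species i is ∝ p_i/√M_i ∝ n_i/√M_i.
So x_Kr in the escaping gas = (n_Kr/√M_Kr) / Σ(n_i/√M_i)
= (1.94/√83.80) / (1.94/√83.80 + 4.86/√44.10) = 0.2119/(0.2119 + 0.7318) = 0.225.

0.225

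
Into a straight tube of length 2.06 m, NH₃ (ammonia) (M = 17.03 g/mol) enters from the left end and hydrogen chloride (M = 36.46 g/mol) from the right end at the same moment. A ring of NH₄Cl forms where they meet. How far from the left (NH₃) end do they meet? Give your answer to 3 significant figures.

1.22 m

Distances travelled in equal time are proportional to diffusion rates, so d_NH₃/d_HCl = √(M_HCl/M_NH₃) = √(36.46/17.03) = 1.463.
With d_NH₃ + d_HCl = 2.06 m, d_HCl = 2.06/(1 + 1.463) = 0.8363 m.
d_NH₃ = 2.06 − 0.8363 = 1.22 m.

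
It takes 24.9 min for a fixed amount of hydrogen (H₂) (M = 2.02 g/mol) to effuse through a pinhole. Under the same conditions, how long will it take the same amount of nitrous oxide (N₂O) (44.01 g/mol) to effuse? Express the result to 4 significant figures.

Graham's law gives t_N₂O/t_H₂ = √(M_N₂O/M_H₂) = √(44.01/2.02) = √21.79 = 4.668.
So the time for N₂O is 24.9 × 4.668 = 116.2 min.

116.2 min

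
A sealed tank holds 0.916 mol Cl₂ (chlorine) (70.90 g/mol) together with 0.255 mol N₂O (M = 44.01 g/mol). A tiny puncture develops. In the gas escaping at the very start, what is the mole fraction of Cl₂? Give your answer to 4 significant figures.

0.7389

The effusion rate of species i is ∝ p_i/√M_i ∝ n_i/√M_i.
Mole fraction of Cl₂ in the effusate = (n_Cl₂/√M_Cl₂) / (n_Cl₂/√M_Cl₂ + n_N₂O/√M_N₂O)
= (0.916/√70.90) / (0.916/√70.90 + 0.255/√44.01) = 0.1088/(0.1088 + 0.03844) = 0.7389.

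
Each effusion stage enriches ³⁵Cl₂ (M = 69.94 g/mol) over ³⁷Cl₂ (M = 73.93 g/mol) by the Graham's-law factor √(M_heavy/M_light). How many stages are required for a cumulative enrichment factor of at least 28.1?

Single-stage factor α = √(73.93/69.94), so ln α = ½ ln(1.05705) = 0.02774.
Need α^N ≥ 28.1 ⇒ N ≥ ln(28.1) / ln α = 3.336 / 0.02774 = 120.25.
So at least 121 stages are needed.

121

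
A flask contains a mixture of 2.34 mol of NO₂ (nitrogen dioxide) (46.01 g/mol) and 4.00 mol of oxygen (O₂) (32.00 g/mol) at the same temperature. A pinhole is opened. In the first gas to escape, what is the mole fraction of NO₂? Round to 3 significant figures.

Rate_i ∝ x_i/√M_i (Graham's law weighted by mole fraction), so the effusate composition follows n_i/√M_i.
Mole fraction of NO₂ in the effusate = (n_NO₂/√M_NO₂) / (n_NO₂/√M_NO₂ + n_O₂/√M_O₂)
= (2.34/√46.01) / (2.34/√46.01 + 4.00/√32.00) = 0.3450/(0.3450 + 0.7071) = 0.328.

0.328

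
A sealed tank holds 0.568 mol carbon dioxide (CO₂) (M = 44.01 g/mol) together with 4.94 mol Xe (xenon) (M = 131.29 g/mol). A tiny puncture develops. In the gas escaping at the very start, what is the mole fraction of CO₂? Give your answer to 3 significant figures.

Rate_i ∝ x_i/√M_i (Graham's law weighted by mole fraction), so the effusate composition follows n_i/√M_i.
x_CO₂(eff) = (n_CO₂/√M_CO₂) / (n_CO₂/√M_CO₂ + n_Xe/√M_Xe)
= (0.568/√44.01) / (0.568/√44.01 + 4.94/√131.29) = 0.08562/(0.08562 + 0.4311) = 0.166.

0.166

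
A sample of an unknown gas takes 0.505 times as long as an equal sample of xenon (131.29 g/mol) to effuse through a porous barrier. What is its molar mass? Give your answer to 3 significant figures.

33.5 g/mol

From Graham's law, t_X/t_Xe = √(M_X/M_Xe).
0.505 = √(M_X/131.29)
M_X = 131.29 × 0.505² = 131.29 × 0.2550 = 33.5 g/mol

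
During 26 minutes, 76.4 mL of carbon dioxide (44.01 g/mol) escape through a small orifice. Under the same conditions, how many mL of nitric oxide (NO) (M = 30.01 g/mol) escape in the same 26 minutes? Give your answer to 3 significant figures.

Graham's law gives rate_NO/rate_CO₂ = √(M_CO₂/M_NO) = √(44.01/30.01) = √1.467 = 1.211.
So the volume for NO is 76.4 × 1.211 = 92.5 mL.

92.5 mL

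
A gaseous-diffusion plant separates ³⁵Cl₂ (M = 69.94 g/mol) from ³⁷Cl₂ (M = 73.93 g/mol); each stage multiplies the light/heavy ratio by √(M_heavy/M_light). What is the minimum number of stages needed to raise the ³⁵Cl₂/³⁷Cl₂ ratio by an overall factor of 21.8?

With α = √(73.93/69.94) per stage, ln α = ½ ln(1.05705) = 0.02774.
Need α^N ≥ 21.8 ⇒ N ≥ ln(21.8) / ln α = 3.082 / 0.02774 = 111.10.
Rounding up, N = 112 stages.

112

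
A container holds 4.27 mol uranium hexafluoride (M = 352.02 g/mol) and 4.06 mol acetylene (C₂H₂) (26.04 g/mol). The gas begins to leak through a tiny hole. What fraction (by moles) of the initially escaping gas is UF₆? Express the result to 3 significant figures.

0.222

The effusion rate of species i is ∝ p_i/√M_i ∝ n_i/√M_i.
Mole fraction of UF₆ in the effusate = (n_UF₆/√M_UF₆) / (n_UF₆/√M_UF₆ + n_C₂H₂/√M_C₂H₂)
= (4.27/√352.02) / (4.27/√352.02 + 4.06/√26.04) = 0.2276/(0.2276 + 0.7956) = 0.222.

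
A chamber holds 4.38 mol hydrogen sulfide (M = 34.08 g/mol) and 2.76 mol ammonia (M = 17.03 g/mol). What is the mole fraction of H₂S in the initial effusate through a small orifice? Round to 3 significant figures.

The effusion rate of species i is ∝ p_i/√M_i ∝ n_i/√M_i.
So x_H₂S in the escaping gas = (n_H₂S/√M_H₂S) / Σ(n_i/√M_i)
= (4.38/√34.08) / (4.38/√34.08 + 2.76/√17.03) = 0.7503/(0.7503 + 0.6688) = 0.529.

0.529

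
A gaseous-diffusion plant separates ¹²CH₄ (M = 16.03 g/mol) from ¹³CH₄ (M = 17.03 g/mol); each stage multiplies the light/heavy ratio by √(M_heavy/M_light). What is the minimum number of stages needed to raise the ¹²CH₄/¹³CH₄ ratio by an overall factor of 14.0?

Per stage α = (17.03/16.03)^(1/2) = 1.06238^0.5, giving ln α = 0.03026.
Need α^N ≥ 14.0 ⇒ N ≥ ln(14.0) / ln α = 2.639 / 0.03026 = 87.22.
Rounding up, N = 88 stages.

88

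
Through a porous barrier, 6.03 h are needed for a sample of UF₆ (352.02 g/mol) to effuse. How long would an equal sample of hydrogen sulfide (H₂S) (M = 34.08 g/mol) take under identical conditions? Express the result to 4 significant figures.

Graham's law gives t_H₂S/t_UF₆ = √(M_H₂S/M_UF₆) = √(34.08/352.02) = √0.09681 = 0.3111.
So the time for H₂S is 6.03 × 0.3111 = 1.876 h.

1.876 h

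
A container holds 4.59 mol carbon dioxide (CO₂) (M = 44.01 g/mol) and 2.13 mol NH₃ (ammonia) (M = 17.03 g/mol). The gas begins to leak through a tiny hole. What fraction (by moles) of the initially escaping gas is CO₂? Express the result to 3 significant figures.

Rate_i ∝ x_i/√M_i (Graham's law weighted by mole fraction), so the effusate composition follows n_i/√M_i.
Mole fraction of CO₂ in the effusate = (n_CO₂/√M_CO₂) / (n_CO₂/√M_CO₂ + n_NH₃/√M_NH₃)
= (4.59/√44.01) / (4.59/√44.01 + 2.13/√17.03) = 0.6919/(0.6919 + 0.5161) = 0.573.

0.573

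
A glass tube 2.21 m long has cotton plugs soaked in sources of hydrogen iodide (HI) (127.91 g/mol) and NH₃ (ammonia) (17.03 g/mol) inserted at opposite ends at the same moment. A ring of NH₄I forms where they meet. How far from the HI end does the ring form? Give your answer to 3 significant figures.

0.591 m

Distances travelled in equal time are proportional to diffusion rates, so d_HI/d_NH₃ = √(M_NH₃/M_HI) = √(17.03/127.91) = 0.3649.
With d_HI + d_NH₃ = 2.21 m, d_NH₃ = 2.21/(1 + 0.3649) = 1.619 m.
d_HI = 2.21 − 1.619 = 0.591 m.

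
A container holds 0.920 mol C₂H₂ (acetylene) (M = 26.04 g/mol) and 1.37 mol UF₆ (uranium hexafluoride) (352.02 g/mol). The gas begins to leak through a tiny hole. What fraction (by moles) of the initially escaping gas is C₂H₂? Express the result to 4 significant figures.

0.7117

The effusion rate of species i is ∝ p_i/√M_i ∝ n_i/√M_i.
Mole fraction of C₂H₂ in the effusate = (n_C₂H₂/√M_C₂H₂) / (n_C₂H₂/√M_C₂H₂ + n_UF₆/√M_UF₆)
= (0.920/√26.04) / (0.920/√26.04 + 1.37/√352.02) = 0.1803/(0.1803 + 0.07302) = 0.7117.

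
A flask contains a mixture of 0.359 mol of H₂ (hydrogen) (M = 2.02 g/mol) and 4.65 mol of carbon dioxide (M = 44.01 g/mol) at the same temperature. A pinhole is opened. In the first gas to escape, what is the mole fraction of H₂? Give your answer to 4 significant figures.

0.2649

Each component's effusion rate ∝ (its partial pressure)·(1/√M) ∝ n_i/√M_i.
So x_H₂ in the escaping gas = (n_H₂/√M_H₂) / Σ(n_i/√M_i)
= (0.359/√2.02) / (0.359/√2.02 + 4.65/√44.01) = 0.2526/(0.2526 + 0.7009) = 0.2649.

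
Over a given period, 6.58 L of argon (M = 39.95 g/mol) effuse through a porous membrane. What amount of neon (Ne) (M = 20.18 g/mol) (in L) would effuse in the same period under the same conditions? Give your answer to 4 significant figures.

Using Graham's law: rate_Ne/rate_Ar = √(M_Ar/M_Ne) = √(39.95/20.18) = √1.980 = 1.407.
So the volume for Ne is 6.58 × 1.407 = 9.258 L.

9.258 L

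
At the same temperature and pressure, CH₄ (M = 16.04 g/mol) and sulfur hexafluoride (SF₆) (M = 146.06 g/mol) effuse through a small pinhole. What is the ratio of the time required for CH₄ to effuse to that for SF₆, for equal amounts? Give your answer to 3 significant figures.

Using Graham's law: t_CH₄/t_SF₆ = √(M_CH₄/M_SF₆) = √(16.04/146.06) = √0.1098 = 0.331.

0.331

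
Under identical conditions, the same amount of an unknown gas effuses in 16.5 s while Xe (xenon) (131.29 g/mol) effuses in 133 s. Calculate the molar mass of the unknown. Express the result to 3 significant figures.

2.02 g/mol

Graham's law gives t_X/t_Xe = √(M_X/M_Xe).
16.5/133 = 0.1241 = √(M_X/131.29)
M_X = 131.29 × 0.1241² = 131.29 × 0.01539 = 2.02 g/mol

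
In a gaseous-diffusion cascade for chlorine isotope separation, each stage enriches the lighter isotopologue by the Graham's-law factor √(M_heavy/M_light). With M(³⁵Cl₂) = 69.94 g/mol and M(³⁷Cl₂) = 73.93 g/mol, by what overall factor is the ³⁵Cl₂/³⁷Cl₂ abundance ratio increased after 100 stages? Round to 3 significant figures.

16.0

The single-stage factor is √(M_heavy/M_light), so 100 stages give [√(73.93/69.94)]^100 = (73.93/69.94)^(100/2).
= 1.05705^50 = 16.0.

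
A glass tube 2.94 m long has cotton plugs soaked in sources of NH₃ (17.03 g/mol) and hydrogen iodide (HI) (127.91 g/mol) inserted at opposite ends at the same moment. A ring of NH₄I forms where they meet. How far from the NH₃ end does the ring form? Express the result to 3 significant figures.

2.15 m

Distances travelled in equal time are proportional to diffusion rates, so d_NH₃/d_HI = √(M_HI/M_NH₃) = √(127.91/17.03) = 2.741.
With d_NH₃ + d_HI = 2.94 m, d_HI = 2.94/(1 + 2.741) = 0.7860 m.
d_NH₃ = 2.94 − 0.7860 = 2.15 m.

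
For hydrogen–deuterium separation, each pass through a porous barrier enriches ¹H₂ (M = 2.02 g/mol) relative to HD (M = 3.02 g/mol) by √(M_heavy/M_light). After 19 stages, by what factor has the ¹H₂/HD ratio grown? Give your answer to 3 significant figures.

Each stage multiplies the ratio by α = √(3.02/2.02), so after 19 stages the overall factor is α^19 = (3.02/2.02)^(19/2).
= 1.49505^(19/2) = 45.6.

45.6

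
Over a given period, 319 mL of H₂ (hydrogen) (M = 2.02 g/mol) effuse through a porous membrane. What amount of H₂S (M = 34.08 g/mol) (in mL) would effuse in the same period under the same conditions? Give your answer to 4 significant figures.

Since effusion rate ∝ 1/√M, rate_H₂S/rate_H₂ = √(M_H₂/M_H₂S) = √(2.02/34.08) = √0.05927 = 0.2435.
So the volume for H₂S is 319 × 0.2435 = 77.66 mL.

77.66 mL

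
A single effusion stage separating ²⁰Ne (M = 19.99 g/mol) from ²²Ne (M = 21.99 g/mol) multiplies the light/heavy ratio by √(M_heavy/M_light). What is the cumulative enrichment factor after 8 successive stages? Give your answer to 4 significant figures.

1.464

Each stage multiplies the ratio by α = √(21.99/19.99), so after 8 stages the overall factor is α^8 = (21.99/19.99)^(8/2).
= 1.10005^4 = 1.464.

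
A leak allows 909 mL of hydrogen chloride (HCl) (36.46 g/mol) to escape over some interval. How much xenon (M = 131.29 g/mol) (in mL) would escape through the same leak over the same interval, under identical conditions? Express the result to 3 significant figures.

479 mL

By Graham's law, rate_Xe/rate_HCl = √(M_HCl/M_Xe) = √(36.46/131.29) = √0.2777 = 0.5270.
So the volume for Xe is 909 × 0.5270 = 479 mL.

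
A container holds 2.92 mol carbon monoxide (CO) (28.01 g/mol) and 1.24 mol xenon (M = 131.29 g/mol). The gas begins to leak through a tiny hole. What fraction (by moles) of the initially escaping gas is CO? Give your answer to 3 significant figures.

0.836

Rate_i ∝ x_i/√M_i (Graham's law weighted by mole fraction), so the effusate composition follows n_i/√M_i.
x_CO(eff) = (n_CO/√M_CO) / (n_CO/√M_CO + n_Xe/√M_Xe)
= (2.92/√28.01) / (2.92/√28.01 + 1.24/√131.29) = 0.5517/(0.5517 + 0.1082) = 0.836.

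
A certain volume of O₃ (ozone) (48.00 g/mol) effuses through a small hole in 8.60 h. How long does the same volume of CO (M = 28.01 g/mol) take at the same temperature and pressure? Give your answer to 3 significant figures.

Graham's law gives t_CO/t_O₃ = √(M_CO/M_O₃) = √(28.01/48.00) = √0.5835 = 0.7639.
So the time for CO is 8.60 × 0.7639 = 6.57 h.

6.57 h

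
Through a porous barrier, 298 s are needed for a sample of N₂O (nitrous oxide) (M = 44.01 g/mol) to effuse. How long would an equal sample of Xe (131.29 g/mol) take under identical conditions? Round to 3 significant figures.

Using Graham's law: t_Xe/t_N₂O = √(M_Xe/M_N₂O) = √(131.29/44.01) = √2.983 = 1.727.
So the time for Xe is 298 × 1.727 = 515 s.

515 s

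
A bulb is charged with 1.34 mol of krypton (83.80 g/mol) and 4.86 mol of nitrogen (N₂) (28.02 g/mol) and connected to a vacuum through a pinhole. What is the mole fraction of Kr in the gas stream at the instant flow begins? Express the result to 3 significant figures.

0.138

Each component's effusion rate ∝ (its partial pressure)·(1/√M) ∝ n_i/√M_i.
Mole fraction of Kr in the effusate = (n_Kr/√M_Kr) / (n_Kr/√M_Kr + n_N₂/√M_N₂)
= (1.34/√83.80) / (1.34/√83.80 + 4.86/√28.02) = 0.1464/(0.1464 + 0.9181) = 0.138.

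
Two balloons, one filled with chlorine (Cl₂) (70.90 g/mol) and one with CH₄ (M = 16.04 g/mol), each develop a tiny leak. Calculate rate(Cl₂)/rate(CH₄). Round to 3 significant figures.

0.476

Since effusion rate ∝ 1/√M, rate_Cl₂/rate_CH₄ = √(M_CH₄/M_Cl₂) = √(16.04/70.90) = √0.2262 = 0.476.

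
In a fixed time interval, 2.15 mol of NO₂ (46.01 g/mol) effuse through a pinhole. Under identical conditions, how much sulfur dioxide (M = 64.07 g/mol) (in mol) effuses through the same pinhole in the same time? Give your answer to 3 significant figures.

Graham's law gives rate_SO₂/rate_NO₂ = √(M_NO₂/M_SO₂) = √(46.01/64.07) = √0.7181 = 0.8474.
So the amount for SO₂ is 2.15 × 0.8474 = 1.82 mol.

1.82 mol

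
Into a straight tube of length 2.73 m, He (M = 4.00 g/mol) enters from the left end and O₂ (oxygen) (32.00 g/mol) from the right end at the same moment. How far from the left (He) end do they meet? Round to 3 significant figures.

2.02 m

Distances travelled in equal time are proportional to diffusion rates, so d_He/d_O₂ = √(M_O₂/M_He) = √(32.00/4.00) = 2.828.
With d_He + d_O₂ = 2.73 m, d_O₂ = 2.73/(1 + 2.828) = 0.7131 m.
d_He = 2.73 − 0.7131 = 2.02 m.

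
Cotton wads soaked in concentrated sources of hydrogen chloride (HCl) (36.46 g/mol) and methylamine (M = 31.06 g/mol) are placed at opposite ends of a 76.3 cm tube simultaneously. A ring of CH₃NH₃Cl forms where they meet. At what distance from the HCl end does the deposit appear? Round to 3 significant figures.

36.6 cm

The fronts meet when d_HCl + d_CH₃NH₂ = L with d_HCl/d_CH₃NH₂ = √(M_CH₃NH₂/M_HCl) (Graham's law). Here √(M_CH₃NH₂/M_HCl) = √(31.06/36.46) = 0.9230.
With d_HCl + d_CH₃NH₂ = 76.3 cm, d_CH₃NH₂ = 76.3/(1 + 0.9230) = 39.68 cm.
d_HCl = 76.3 − 39.68 = 36.6 cm.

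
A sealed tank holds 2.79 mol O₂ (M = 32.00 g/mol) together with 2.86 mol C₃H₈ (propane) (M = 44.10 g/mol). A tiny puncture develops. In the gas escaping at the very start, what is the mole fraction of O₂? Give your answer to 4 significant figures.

0.5338

Effusion rate of each component ∝ n_i/√M_i (partial pressure × 1/√M).
Mole fraction of O₂ in the effusate = (n_O₂/√M_O₂) / (n_O₂/√M_O₂ + n_C₃H₈/√M_C₃H₈)
= (2.79/√32.00) / (2.79/√32.00 + 2.86/√44.10) = 0.4932/(0.4932 + 0.4307) = 0.5338.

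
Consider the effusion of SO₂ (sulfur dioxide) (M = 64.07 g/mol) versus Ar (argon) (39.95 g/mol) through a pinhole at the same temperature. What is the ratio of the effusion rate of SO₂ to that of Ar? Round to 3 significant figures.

0.790

Using Graham's law: rate_SO₂/rate_Ar = √(M_Ar/M_SO₂) = √(39.95/64.07) = √0.6235 = 0.790.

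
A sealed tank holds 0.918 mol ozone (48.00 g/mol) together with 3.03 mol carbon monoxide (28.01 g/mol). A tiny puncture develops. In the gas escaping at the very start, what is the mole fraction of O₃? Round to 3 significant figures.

Each component's effusion rate ∝ (its partial pressure)·(1/√M) ∝ n_i/√M_i.
Mole fraction of O₃ in the effusate = (n_O₃/√M_O₃) / (n_O₃/√M_O₃ + n_CO/√M_CO)
= (0.918/√48.00) / (0.918/√48.00 + 3.03/√28.01) = 0.1325/(0.1325 + 0.5725) = 0.188.

0.188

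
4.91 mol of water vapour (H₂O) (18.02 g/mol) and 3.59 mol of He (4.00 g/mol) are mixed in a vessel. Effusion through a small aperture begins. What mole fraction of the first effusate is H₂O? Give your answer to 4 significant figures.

0.3919

The effusion rate of species i is ∝ p_i/√M_i ∝ n_i/√M_i.
So x_H₂O in the escaping gas = (n_H₂O/√M_H₂O) / Σ(n_i/√M_i)
= (4.91/√18.02) / (4.91/√18.02 + 3.59/√4.00) = 1.157/(1.157 + 1.795) = 0.3919.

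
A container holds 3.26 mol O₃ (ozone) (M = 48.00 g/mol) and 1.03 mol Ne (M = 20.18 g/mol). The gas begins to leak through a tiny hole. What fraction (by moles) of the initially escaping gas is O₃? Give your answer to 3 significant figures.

0.672

The effusion rate of species i is ∝ p_i/√M_i ∝ n_i/√M_i.
Mole fraction of O₃ in the effusate = (n_O₃/√M_O₃) / (n_O₃/√M_O₃ + n_Ne/√M_Ne)
= (3.26/√48.00) / (3.26/√48.00 + 1.03/√20.18) = 0.4705/(0.4705 + 0.2293) = 0.672.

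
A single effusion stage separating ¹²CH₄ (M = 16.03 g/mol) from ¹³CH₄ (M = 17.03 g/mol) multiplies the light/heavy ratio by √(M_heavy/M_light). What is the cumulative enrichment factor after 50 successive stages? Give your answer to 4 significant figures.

The single-stage factor is √(M_heavy/M_light), so 50 stages give [√(17.03/16.03)]^50 = (17.03/16.03)^(50/2).
= 1.06238^25 = 4.540.

4.540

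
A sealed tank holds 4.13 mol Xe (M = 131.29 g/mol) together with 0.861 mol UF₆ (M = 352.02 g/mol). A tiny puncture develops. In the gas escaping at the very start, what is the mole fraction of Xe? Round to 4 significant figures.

0.8871

Each component's effusion rate ∝ (its partial pressure)·(1/√M) ∝ n_i/√M_i.
So x_Xe in the escaping gas = (n_Xe/√M_Xe) / Σ(n_i/√M_i)
= (4.13/√131.29) / (4.13/√131.29 + 0.861/√352.02) = 0.3604/(0.3604 + 0.04589) = 0.8871.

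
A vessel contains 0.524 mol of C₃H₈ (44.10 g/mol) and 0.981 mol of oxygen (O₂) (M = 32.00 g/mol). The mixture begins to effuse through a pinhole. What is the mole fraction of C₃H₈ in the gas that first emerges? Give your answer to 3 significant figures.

0.313

Each component's effusion rate ∝ (its partial pressure)·(1/√M) ∝ n_i/√M_i.
Mole fraction of C₃H₈ in the effusate = (n_C₃H₈/√M_C₃H₈) / (n_C₃H₈/√M_C₃H₈ + n_O₂/√M_O₂)
= (0.524/√44.10) / (0.524/√44.10 + 0.981/√32.00) = 0.07891/(0.07891 + 0.1734) = 0.313.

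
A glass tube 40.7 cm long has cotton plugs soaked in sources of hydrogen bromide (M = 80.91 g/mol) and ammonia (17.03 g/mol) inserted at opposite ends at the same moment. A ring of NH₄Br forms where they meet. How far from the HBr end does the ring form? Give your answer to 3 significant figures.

Graham's law gives d_HBr/d_NH₃ = rate_HBr/rate_NH₃ = √(M_NH₃/M_HBr) = √(17.03/80.91) = 0.4588.
With d_HBr + d_NH₃ = 40.7 cm, d_NH₃ = 40.7/(1 + 0.4588) = 27.90 cm.
d_HBr = 40.7 − 27.90 = 12.8 cm.

12.8 cm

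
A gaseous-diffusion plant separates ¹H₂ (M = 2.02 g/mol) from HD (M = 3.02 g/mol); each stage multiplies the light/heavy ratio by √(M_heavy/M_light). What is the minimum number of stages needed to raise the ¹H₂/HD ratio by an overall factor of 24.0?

With α = √(3.02/2.02) per stage, ln α = ½ ln(1.49505) = 0.2011.
Need α^N ≥ 24.0 ⇒ N ≥ ln(24.0) / ln α = 3.178 / 0.2011 = 15.80.
So at least 16 stages are needed.

16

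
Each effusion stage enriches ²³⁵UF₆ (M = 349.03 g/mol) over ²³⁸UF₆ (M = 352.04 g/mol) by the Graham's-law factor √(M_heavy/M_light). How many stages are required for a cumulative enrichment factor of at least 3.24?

274

Single-stage factor α = √(352.04/349.03), so ln α = ½ ln(1.00862) = 0.004293.
Need α^N ≥ 3.24 ⇒ N ≥ ln(3.24) / ln α = 1.176 / 0.004293 = 273.81.
Minimum whole number of stages: N = 274.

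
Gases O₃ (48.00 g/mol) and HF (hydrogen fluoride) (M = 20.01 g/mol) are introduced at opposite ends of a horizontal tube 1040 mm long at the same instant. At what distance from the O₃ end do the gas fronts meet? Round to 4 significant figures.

408.0 mm

In equal time, each gas travels a distance ∝ its rate ∝ 1/√M, so d_O₃/d_HF = √(M_HF/M_O₃) = √(20.01/48.00) = 0.6457.
With d_O₃ + d_HF = 1040 mm, d_HF = 1040/(1 + 0.6457) = 632.0 mm.
d_O₃ = 1040 − 632.0 = 408.0 mm.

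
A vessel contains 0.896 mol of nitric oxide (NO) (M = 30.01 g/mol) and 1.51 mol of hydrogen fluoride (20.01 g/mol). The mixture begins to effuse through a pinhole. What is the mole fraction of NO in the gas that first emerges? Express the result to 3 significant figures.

The effusion rate of species i is ∝ p_i/√M_i ∝ n_i/√M_i.
Mole fraction of NO in the effusate = (n_NO/√M_NO) / (n_NO/√M_NO + n_HF/√M_HF)
= (0.896/√30.01) / (0.896/√30.01 + 1.51/√20.01) = 0.1636/(0.1636 + 0.3376) = 0.326.

0.326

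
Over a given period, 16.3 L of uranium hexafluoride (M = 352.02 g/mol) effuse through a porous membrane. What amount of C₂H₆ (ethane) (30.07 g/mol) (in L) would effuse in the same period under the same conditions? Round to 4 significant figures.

From Graham's law, rate_C₂H₆/rate_UF₆ = √(M_UF₆/M_C₂H₆) = √(352.02/30.07) = √11.71 = 3.422.
So the volume for C₂H₆ is 16.3 × 3.422 = 55.77 L.

55.77 L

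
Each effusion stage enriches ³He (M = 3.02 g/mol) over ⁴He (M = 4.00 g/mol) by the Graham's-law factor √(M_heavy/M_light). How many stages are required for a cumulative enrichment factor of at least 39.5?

27

Single-stage factor α = √(4.00/3.02), so ln α = ½ ln(1.32450) = 0.1405.
Need α^N ≥ 39.5 ⇒ N ≥ ln(39.5) / ln α = 3.676 / 0.1405 = 26.16.
So at least 27 stages are needed.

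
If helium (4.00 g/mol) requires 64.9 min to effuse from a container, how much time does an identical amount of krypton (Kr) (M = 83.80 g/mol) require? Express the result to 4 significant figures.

297.1 min

Since effusion rate ∝ 1/√M, t_Kr/t_He = √(M_Kr/M_He) = √(83.80/4.00) = √20.95 = 4.577.
So the time for Kr is 64.9 × 4.577 = 297.1 min.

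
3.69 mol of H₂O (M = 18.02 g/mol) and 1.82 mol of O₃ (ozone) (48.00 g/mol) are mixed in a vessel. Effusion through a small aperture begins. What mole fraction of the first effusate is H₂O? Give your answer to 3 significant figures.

0.768

Rate_i ∝ x_i/√M_i (Graham's law weighted by mole fraction), so the effusate composition follows n_i/√M_i.
Mole fraction of H₂O in the effusate = (n_H₂O/√M_H₂O) / (n_H₂O/√M_H₂O + n_O₃/√M_O₃)
= (3.69/√18.02) / (3.69/√18.02 + 1.82/√48.00) = 0.8693/(0.8693 + 0.2627) = 0.768.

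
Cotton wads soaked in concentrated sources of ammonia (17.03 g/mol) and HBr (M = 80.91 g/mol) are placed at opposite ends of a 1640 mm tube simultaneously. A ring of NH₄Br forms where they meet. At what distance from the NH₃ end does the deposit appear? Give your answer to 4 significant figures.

1124 mm

In equal time, each gas travels a distance ∝ its rate ∝ 1/√M, so d_NH₃/d_HBr = √(M_HBr/M_NH₃) = √(80.91/17.03) = 2.180.
With d_NH₃ + d_HBr = 1640 mm, d_HBr = 1640/(1 + 2.180) = 515.8 mm.
d_NH₃ = 1640 − 515.8 = 1124 mm.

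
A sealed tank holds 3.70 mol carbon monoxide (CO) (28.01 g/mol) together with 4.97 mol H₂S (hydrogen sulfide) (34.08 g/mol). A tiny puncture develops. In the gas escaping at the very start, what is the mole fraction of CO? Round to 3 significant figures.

Rate_i ∝ x_i/√M_i (Graham's law weighted by mole fraction), so the effusate composition follows n_i/√M_i.
Mole fraction of CO in the effusate = (n_CO/√M_CO) / (n_CO/√M_CO + n_H₂S/√M_H₂S)
= (3.70/√28.01) / (3.70/√28.01 + 4.97/√34.08) = 0.6991/(0.6991 + 0.8513) = 0.451.

0.451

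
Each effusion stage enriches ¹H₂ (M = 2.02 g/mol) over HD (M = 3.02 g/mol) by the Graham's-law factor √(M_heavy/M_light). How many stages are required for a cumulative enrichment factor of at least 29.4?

Single-stage factor α = √(3.02/2.02), so ln α = ½ ln(1.49505) = 0.2011.
Need α^N ≥ 29.4 ⇒ N ≥ ln(29.4) / ln α = 3.381 / 0.2011 = 16.81.
Rounding up, N = 17 stages.

17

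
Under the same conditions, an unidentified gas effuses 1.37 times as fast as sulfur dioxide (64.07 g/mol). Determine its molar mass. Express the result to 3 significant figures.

Since effusion rate ∝ 1/√M, rate_X/rate_SO₂ = √(M_SO₂/M_X).
1.37 = √(64.07/M_X)
M_X = 64.07 / 1.37² = 64.07 / 1.877 = 34.1 g/mol

34.1 g/mol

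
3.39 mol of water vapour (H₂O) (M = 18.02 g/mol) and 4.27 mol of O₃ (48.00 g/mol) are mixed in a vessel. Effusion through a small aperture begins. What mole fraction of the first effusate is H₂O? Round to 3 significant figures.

0.564

Each component's effusion rate ∝ (its partial pressure)·(1/√M) ∝ n_i/√M_i.
x_H₂O(eff) = (n_H₂O/√M_H₂O) / (n_H₂O/√M_H₂O + n_O₃/√M_O₃)
= (3.39/√18.02) / (3.39/√18.02 + 4.27/√48.00) = 0.7986/(0.7986 + 0.6163) = 0.564.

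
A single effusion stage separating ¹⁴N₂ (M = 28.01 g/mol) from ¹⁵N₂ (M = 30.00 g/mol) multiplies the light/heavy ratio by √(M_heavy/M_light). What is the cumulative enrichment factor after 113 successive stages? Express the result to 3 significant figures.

48.3

The single-stage factor is √(M_heavy/M_light), so 113 stages give [√(30.00/28.01)]^113 = (30.00/28.01)^(113/2).
= 1.07105^(113/2) = 48.3.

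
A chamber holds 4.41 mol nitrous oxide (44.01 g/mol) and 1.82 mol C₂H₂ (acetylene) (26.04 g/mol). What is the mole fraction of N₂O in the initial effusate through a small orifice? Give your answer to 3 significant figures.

Rate_i ∝ x_i/√M_i (Graham's law weighted by mole fraction), so the effusate composition follows n_i/√M_i.
Mole fraction of N₂O in the effusate = (n_N₂O/√M_N₂O) / (n_N₂O/√M_N₂O + n_C₂H₂/√M_C₂H₂)
= (4.41/√44.01) / (4.41/√44.01 + 1.82/√26.04) = 0.6648/(0.6648 + 0.3567) = 0.651.

0.651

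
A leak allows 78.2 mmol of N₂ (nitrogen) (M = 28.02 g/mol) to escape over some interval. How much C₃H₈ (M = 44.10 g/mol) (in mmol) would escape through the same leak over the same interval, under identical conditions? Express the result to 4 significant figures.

Since effusion rate ∝ 1/√M, rate_C₃H₈/rate_N₂ = √(M_N₂/M_C₃H₈) = √(28.02/44.10) = √0.6354 = 0.7971.
So the amount for C₃H₈ is 78.2 × 0.7971 = 62.33 mmol.

62.33 mmol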